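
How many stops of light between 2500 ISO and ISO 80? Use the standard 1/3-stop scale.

2500 → 2000 → 1600 → 1250 → 1000 → 800 → 640 → 500 → 400 → 320 → 250 → 200 → 160 → 125 → 100 → 80 — count the steps: 15 third-stops = 5 stops.

5 stops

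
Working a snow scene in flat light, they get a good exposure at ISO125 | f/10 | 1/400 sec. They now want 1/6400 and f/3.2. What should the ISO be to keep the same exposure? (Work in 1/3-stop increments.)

ISO 200

Shutter speed: 1/400 → 1/500 → 1/640 → 1/800 → 1/1000 → 1/1250 → 1/1600 → 1/2000 → 1/2500 → 1/3200 → 1/4000 → 1/5000 → 1/6400 — 4 stops shorter (darker).
Aperture: f/10 → f/9 → f/8 → f/7.1 → f/6.3 → f/5.6 → f/5 → f/4.5 → f/4 → f/3.5 → f/3.2 — 3 1/3 stops wider (brighter).
Net change so far: 2/3 stop darker. Offset with the ISO: 125 → 160 → 200.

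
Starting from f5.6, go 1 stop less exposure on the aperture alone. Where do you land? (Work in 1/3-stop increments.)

Aperture: f/5.6 → f/6.3 → f/7.1 → f/8 — 1 stop stopped down (darker).

f/8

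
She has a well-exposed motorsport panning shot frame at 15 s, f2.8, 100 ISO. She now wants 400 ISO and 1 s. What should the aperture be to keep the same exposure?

f/1.4

ISO: 100 → 200 → 400 — 2 stops higher (brighter).
Shutter speed: 15 → 8 → 4 → 2 → 1 — 4 stops shorter (darker).
Net change so far: 2 stops darker. Offset with the aperture: f/2.8 → f/2 → f/1.4.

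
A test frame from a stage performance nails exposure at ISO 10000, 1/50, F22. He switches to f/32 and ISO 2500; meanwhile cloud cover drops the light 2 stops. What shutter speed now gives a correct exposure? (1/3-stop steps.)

Scene light: 2 stops darker.
Aperture: f/22 → f/25 → f/29 → f/32 — 1 stop narrower (darker).
ISO: 10000 → 8000 → 6400 → 5000 → 4000 → 3200 → 2500 — 2 stops dropped (darker).
Net so far: 5 stops darker. Shutter speed: 1/50 → 1/40 → 1/30 → 1/25 → 1/20 → 1/15 → 1/13 → 1/10 → 1/8 → 1/6 → 1/5 → 1/4 → 0.3 → 0.4 → 0.5 → 0.6.

0.6 s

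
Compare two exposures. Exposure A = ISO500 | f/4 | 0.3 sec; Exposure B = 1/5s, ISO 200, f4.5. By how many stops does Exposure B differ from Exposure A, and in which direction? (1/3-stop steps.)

2 1/3 stops darker

Aperture: f/4 → f/4.5 — 1/3 stop stopped down (darker).
Shutter speed: 0.3 → 1/4 → 1/5 — 2/3 stop faster (darker).
ISO: 500 → 400 → 320 → 250 → 200 — 1 1/3 stops dropped (darker).
Net: −1/3 −2/3 −1 1/3 = −2 1/3 stops.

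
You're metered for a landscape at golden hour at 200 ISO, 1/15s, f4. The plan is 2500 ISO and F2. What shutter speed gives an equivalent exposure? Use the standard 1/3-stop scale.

ISO: 200 → 250 → 320 → 400 → 500 → 640 → 800 → 1000 → 1250 → 1600 → 2000 → 2500 — 3 2/3 stops raised (brighter).
Aperture: f/4 → f/3.5 → f/3.2 → f/2.8 → f/2.5 → f/2.2 → f/2 — 2 stops opened up (brighter).
Net change so far: 5 2/3 stops brighter. Offset with the shutter speed: 1/15 → 1/20 → 1/25 → 1/30 → 1/40 → 1/50 → 1/60 → 1/80 → 1/100 → 1/125 → 1/160 → 1/200 → 1/250 → 1/320 → 1/400 → 1/500 → 1/640 → 1/800.

1/800s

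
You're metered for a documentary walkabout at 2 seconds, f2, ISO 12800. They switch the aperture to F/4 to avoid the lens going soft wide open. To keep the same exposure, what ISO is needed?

Aperture: f/2 → f/2.8 → f/4 — 2 stops stopped down (darker).
Need 2 stops brighter from the ISO: 12800 → 25600 → 51200.

ISO 51200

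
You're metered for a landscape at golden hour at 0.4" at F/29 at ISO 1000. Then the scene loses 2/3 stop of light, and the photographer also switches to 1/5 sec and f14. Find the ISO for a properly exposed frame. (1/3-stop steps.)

ISO 800

Scene light: 2/3 stop darker.
Shutter speed: 0.4 → 0.3 → 1/4 → 1/5 — 1 stop shorter (darker).
Aperture: f/29 → f/25 → f/22 → f/20 → f/18 → f/16 → f/14 — 2 stops larger aperture (brighter).
Net so far: 1/3 stop brighter. ISO: 1000 → 800.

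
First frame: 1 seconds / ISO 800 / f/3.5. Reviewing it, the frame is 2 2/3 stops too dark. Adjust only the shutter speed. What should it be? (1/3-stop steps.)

Underexposed by 2 2/3 stops → need 2 2/3 stops brighter.
Shutter speed: 1 → 1.3 → 1.6 → 2 → 2.5 → 3.2 → 4 → 5 → 6.

6 s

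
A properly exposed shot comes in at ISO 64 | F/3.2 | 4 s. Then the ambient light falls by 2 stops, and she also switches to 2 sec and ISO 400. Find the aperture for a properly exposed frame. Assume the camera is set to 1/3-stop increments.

Scene light: 2 stops darker.
Shutter speed: 4 → 3.2 → 2.5 → 2 — 1 stop shorter (darker).
ISO: 64 → 80 → 100 → 125 → 160 → 200 → 250 → 320 → 400 — 2 2/3 stops higher (brighter).
Net so far: 1/3 stop darker. Aperture: f/3.2 → f/2.8.

f/2.8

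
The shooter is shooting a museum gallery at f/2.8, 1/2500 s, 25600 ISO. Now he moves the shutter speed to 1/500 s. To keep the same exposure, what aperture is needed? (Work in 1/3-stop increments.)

f/6.3

Shutter speed: 1/2500 → 1/2000 → 1/1600 → 1/1250 → 1/1000 → 1/800 → 1/640 → 1/500 — 2 1/3 stops slower (brighter).
Need 2 1/3 stops darker from the aperture: f/2.8 → f/3.2 → f/3.5 → f/4 → f/4.5 → f/5 → f/5.6 → f/6.3.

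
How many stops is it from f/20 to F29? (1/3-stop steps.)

f/20 → f/22 → f/25 → f/29 — count the steps: 3 third-stops = 1 stop.

1 stop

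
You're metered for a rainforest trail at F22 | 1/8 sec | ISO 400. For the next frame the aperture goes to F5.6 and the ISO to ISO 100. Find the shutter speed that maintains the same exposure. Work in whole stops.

1/30s

Aperture: f/22 → f/16 → f/11 → f/8 → f/5.6 — 4 stops opened up (brighter).
ISO: 400 → 200 → 100 — 2 stops lower (darker).
Net change so far: 2 stops brighter. Offset with the shutter speed: 1/8 → 1/15 → 1/30.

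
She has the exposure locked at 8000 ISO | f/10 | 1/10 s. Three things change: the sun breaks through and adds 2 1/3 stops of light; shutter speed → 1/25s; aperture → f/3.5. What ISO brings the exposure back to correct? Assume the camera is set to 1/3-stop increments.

ISO 500

Scene light: 2 1/3 stops brighter.
Shutter speed: 1/10 → 1/13 → 1/15 → 1/20 → 1/25 — 1 1/3 stops faster (darker).
Aperture: f/10 → f/9 → f/8 → f/7.1 → f/6.3 → f/5.6 → f/5 → f/4.5 → f/4 → f/3.5 — 3 stops wider (brighter).
Net so far: 4 stops brighter. ISO: 8000 → 6400 → 5000 → 4000 → 3200 → 2500 → 2000 → 1600 → 1250 → 1000 → 800 → 640 → 500.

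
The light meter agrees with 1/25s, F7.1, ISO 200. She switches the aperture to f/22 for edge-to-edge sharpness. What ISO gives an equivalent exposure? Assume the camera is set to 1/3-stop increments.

Aperture: f/7.1 → f/8 → f/9 → f/10 → f/11 → f/13 → f/14 → f/16 → f/18 → f/20 → f/22 — 3 1/3 stops stopped down (darker).
Need 3 1/3 stops brighter from the ISO: 200 → 250 → 320 → 400 → 500 → 640 → 800 → 1000 → 1250 → 1600 → 2000.

ISO 2000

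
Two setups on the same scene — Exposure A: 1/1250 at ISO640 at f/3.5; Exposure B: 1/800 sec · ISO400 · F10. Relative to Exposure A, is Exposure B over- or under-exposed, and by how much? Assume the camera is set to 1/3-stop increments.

3 stops darker

Aperture: f/3.5 → f/4 → f/4.5 → f/5 → f/5.6 → f/6.3 → f/7.1 → f/8 → f/9 → f/10 — 3 stops smaller aperture (darker).
Shutter speed: 1/1250 → 1/1000 → 1/800 — 2/3 stop longer (brighter).
ISO: 640 → 500 → 400 — 2/3 stop dropped (darker).
Net: −3 +2/3 −2/3 = −3 stops.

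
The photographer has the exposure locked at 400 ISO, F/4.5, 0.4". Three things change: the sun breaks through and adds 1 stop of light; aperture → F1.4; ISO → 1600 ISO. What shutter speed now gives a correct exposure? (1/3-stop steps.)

Scene light: 1 stop brighter.
Aperture: f/4.5 → f/4 → f/3.5 → f/3.2 → f/2.8 → f/2.5 → f/2.2 → f/2 → f/1.8 → f/1.6 → f/1.4 — 3 1/3 stops larger aperture (brighter).
ISO: 400 → 500 → 640 → 800 → 1000 → 1250 → 1600 — 2 stops higher (brighter).
Net so far: 6 1/3 stops brighter. Shutter speed: 0.4 → 0.3 → 1/4 → 1/5 → 1/6 → 1/8 → 1/10 → 1/13 → 1/15 → 1/20 → 1/25 → 1/30 → 1/40 → 1/50 → 1/60 → 1/80 → 1/100 → 1/125 → 1/160 → 1/200.

1/200s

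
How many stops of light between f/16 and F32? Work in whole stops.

f/16 → f/22 → f/32 — count the steps: 2 stops.

2 stops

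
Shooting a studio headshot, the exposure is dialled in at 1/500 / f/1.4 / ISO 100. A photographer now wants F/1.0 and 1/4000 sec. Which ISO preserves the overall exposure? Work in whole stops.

ISO 400

Aperture: f/1.4 → f/1.0 — 1 stop wider (brighter).
Shutter speed: 1/500 → 1/1000 → 1/2000 → 1/4000 — 3 stops shorter (darker).
Net change so far: 2 stops darker. Offset with the ISO: 100 → 200 → 400.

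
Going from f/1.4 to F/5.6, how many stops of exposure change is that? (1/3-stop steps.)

f/1.4 → f/1.6 → f/1.8 → f/2 → f/2.2 → f/2.5 → f/2.8 → f/3.2 → f/3.5 → f/4 → f/4.5 → f/5 → f/5.6 — count the steps: 12 third-stops = 4 stops.

4 stops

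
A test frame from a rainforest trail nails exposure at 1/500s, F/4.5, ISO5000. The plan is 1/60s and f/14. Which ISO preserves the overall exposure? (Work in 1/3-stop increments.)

ISO 6400

Shutter speed: 1/500 → 1/400 → 1/320 → 1/250 → 1/200 → 1/160 → 1/125 → 1/100 → 1/80 → 1/60 — 3 stops slower (brighter).
Aperture: f/4.5 → f/5 → f/5.6 → f/6.3 → f/7.1 → f/8 → f/9 → f/10 → f/11 → f/13 → f/14 — 3 1/3 stops stopped down (darker).
Net change so far: 1/3 stop darker. Offset with the ISO: 5000 → 6400.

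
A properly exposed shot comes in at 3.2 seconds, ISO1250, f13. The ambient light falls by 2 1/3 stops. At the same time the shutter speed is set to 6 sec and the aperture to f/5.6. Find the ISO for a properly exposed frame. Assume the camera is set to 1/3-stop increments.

ISO 640

Scene light: 2 1/3 stops darker.
Shutter speed: 3.2 → 4 → 5 → 6 — 1 stop slower (brighter).
Aperture: f/13 → f/11 → f/10 → f/9 → f/8 → f/7.1 → f/6.3 → f/5.6 — 2 1/3 stops larger aperture (brighter).
Net so far: 1 stop brighter. ISO: 1250 → 1000 → 800 → 640.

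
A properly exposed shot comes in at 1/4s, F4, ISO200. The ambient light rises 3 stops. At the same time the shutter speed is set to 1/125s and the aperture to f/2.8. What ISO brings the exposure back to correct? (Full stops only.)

ISO 400

Scene light: 3 stops brighter.
Shutter speed: 1/4 → 1/8 → 1/15 → 1/30 → 1/60 → 1/125 — 5 stops shorter (darker).
Aperture: f/4 → f/2.8 — 1 stop larger aperture (brighter).
Net so far: 1 stop darker. ISO: 200 → 400.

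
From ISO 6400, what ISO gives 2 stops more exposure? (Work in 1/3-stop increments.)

ISO 25600

ISO: 6400 → 8000 → 10000 → 12800 → 16000 → 20000 → 25600 — 2 stops raised (brighter).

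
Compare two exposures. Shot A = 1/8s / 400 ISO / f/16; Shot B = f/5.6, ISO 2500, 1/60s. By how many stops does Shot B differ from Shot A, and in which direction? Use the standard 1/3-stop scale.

2 2/3 stops brighter

Aperture: f/16 → f/14 → f/13 → f/11 → f/10 → f/9 → f/8 → f/7.1 → f/6.3 → f/5.6 — 3 stops opened up (brighter).
Shutter speed: 1/8 → 1/10 → 1/13 → 1/15 → 1/20 → 1/25 → 1/30 → 1/40 → 1/50 → 1/60 — 3 stops shorter (darker).
ISO: 400 → 500 → 640 → 800 → 1000 → 1250 → 1600 → 2000 → 2500 — 2 2/3 stops raised (brighter).
Net: +3 −3 +2 2/3 = +2 2/3 stops.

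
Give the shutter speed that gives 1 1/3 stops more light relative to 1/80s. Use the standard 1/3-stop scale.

Shutter speed: 1/80 → 1/60 → 1/50 → 1/40 → 1/30 — 1 1/3 stops slower (brighter).

1/30s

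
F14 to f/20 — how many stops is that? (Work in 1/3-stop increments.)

f/14 → f/16 → f/18 → f/20 — count the steps: 3 third-stops = 1 stop.

1 stop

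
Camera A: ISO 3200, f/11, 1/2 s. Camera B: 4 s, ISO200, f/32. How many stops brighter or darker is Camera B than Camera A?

4 stops darker

Aperture: f/11 → f/16 → f/22 → f/32 — 3 stops narrower (darker).
Shutter speed: 1/2 → 1 → 2 → 4 — 3 stops slower (brighter).
ISO: 3200 → 1600 → 800 → 400 → 200 — 4 stops dropped (darker).
Net: −3 +3 −4 = −4 stops.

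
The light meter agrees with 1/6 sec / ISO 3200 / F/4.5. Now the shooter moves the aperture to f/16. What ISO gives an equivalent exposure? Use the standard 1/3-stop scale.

Aperture: f/4.5 → f/5 → f/5.6 → f/6.3 → f/7.1 → f/8 → f/9 → f/10 → f/11 → f/13 → f/14 → f/16 — 3 2/3 stops stopped down (darker).
Need 3 2/3 stops brighter from the ISO: 3200 → 4000 → 5000 → 6400 → 8000 → 10000 → 12800 → 16000 → 20000 → 25600 → 32000 → 40000.

ISO 40000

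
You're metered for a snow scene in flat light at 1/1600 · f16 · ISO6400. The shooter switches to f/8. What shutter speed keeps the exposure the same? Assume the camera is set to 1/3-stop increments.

Aperture: f/16 → f/14 → f/13 → f/11 → f/10 → f/9 → f/8 — 2 stops larger aperture (brighter).
Need 2 stops darker from the shutter speed: 1/1600 → 1/2000 → 1/2500 → 1/3200 → 1/4000 → 1/5000 → 1/6400.

1/6400s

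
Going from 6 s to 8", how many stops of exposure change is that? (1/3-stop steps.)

1/3 stop

6 → 8 — count the steps: 1 third-stops = 1/3 stop.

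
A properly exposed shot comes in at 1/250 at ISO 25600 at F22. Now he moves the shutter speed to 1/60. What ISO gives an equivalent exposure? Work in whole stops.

Shutter speed: 1/250 → 1/125 → 1/60 — 2 stops slower (brighter).
Need 2 stops darker from the ISO: 25600 → 12800 → 6400.

ISO 6400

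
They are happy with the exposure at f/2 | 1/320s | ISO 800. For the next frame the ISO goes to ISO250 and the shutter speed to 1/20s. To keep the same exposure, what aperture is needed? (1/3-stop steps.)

ISO: 800 → 640 → 500 → 400 → 320 → 250 — 1 2/3 stops lower (darker).
Shutter speed: 1/320 → 1/250 → 1/200 → 1/160 → 1/125 → 1/100 → 1/80 → 1/60 → 1/50 → 1/40 → 1/30 → 1/25 → 1/20 — 4 stops slower (brighter).
Net change so far: 2 1/3 stops brighter. Offset with the aperture: f/2 → f/2.2 → f/2.5 → f/2.8 → f/3.2 → f/3.5 → f/4 → f/4.5.

f/4.5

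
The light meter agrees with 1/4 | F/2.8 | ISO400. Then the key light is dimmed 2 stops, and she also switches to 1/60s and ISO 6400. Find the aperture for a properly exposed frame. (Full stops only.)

f/1.4

Scene light: 2 stops darker.
Shutter speed: 1/4 → 1/8 → 1/15 → 1/30 → 1/60 — 4 stops shorter (darker).
ISO: 400 → 800 → 1600 → 3200 → 6400 — 4 stops raised (brighter).
Net so far: 2 stops darker. Aperture: f/2.8 → f/2 → f/1.4.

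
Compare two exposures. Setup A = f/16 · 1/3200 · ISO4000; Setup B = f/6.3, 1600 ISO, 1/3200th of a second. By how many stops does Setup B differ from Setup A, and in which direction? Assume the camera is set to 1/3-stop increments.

1 1/3 stops brighter

Aperture: f/16 → f/14 → f/13 → f/11 → f/10 → f/9 → f/8 → f/7.1 → f/6.3 — 2 2/3 stops opened up (brighter).
Shutter speed: unchanged.
ISO: 4000 → 3200 → 2500 → 2000 → 1600 — 1 1/3 stops dropped (darker).
Net: +2 2/3 −1 1/3 = +1 1/3 stops.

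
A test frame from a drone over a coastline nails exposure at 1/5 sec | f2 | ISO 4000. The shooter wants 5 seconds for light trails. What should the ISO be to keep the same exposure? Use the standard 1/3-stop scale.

ISO 160

Shutter speed: 1/5 → 1/4 → 0.3 → 0.4 → 0.5 → 0.6 → 0.8 → 1 → 1.3 → 1.6 → 2 → 2.5 → 3.2 → 4 → 5 — 4 2/3 stops slower (brighter).
Need 4 2/3 stops darker from the ISO: 4000 → 3200 → 2500 → 2000 → 1600 → 1250 → 1000 → 800 → 640 → 500 → 400 → 320 → 250 → 200 → 160.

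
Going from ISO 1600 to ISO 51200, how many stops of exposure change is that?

5 stops

1600 → 3200 → 6400 → 12800 → 25600 → 51200 — count the steps: 5 stops.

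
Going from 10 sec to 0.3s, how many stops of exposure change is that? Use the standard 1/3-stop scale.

10 → 8 → 6 → 5 → 4 → 3.2 → 2.5 → 2 → 1.6 → 1.3 → 1 → 0.8 → 0.6 → 0.5 → 0.4 → 0.3 — count the steps: 15 third-stops = 5 stops.

5 stops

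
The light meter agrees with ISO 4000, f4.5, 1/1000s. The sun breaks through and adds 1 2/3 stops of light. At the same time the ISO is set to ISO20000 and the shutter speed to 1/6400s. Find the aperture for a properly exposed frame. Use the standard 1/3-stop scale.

Scene light: 1 2/3 stops brighter.
ISO: 4000 → 5000 → 6400 → 8000 → 10000 → 12800 → 16000 → 20000 — 2 1/3 stops higher (brighter).
Shutter speed: 1/1000 → 1/1250 → 1/1600 → 1/2000 → 1/2500 → 1/3200 → 1/4000 → 1/5000 → 1/6400 — 2 2/3 stops faster (darker).
Net so far: 1 1/3 stops brighter. Aperture: f/4.5 → f/5 → f/5.6 → f/6.3 → f/7.1.

f/7.1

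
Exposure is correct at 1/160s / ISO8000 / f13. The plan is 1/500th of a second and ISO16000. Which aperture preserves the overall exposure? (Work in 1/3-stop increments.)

Shutter speed: 1/160 → 1/200 → 1/250 → 1/320 → 1/400 → 1/500 — 1 2/3 stops faster (darker).
ISO: 8000 → 10000 → 12800 → 16000 — 1 stop raised (brighter).
Net change so far: 2/3 stop darker. Offset with the aperture: f/13 → f/11 → f/10.

f/10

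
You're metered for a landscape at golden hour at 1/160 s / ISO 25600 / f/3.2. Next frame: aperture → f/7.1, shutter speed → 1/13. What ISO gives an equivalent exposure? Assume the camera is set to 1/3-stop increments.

ISO 10000

Aperture: f/3.2 → f/3.5 → f/4 → f/4.5 → f/5 → f/5.6 → f/6.3 → f/7.1 — 2 1/3 stops narrower (darker).
Shutter speed: 1/160 → 1/125 → 1/100 → 1/80 → 1/60 → 1/50 → 1/40 → 1/30 → 1/25 → 1/20 → 1/15 → 1/13 — 3 2/3 stops longer (brighter).
Net change so far: 1 1/3 stops brighter. Offset with the ISO: 25600 → 20000 → 16000 → 12800 → 10000.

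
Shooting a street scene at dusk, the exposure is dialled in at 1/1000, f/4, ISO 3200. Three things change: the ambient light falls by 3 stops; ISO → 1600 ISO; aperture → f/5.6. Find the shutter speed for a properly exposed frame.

Scene light: 3 stops darker.
ISO: 3200 → 1600 — 1 stop lower (darker).
Aperture: f/4 → f/5.6 — 1 stop stopped down (darker).
Net so far: 5 stops darker. Shutter speed: 1/1000 → 1/500 → 1/250 → 1/125 → 1/60 → 1/30.

1/30s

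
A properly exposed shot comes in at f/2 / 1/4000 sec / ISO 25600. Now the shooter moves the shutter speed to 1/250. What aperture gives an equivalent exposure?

Shutter speed: 1/4000 → 1/2000 → 1/1000 → 1/500 → 1/250 — 4 stops slower (brighter).
Need 4 stops darker from the aperture: f/2 → f/2.8 → f/4 → f/5.6 → f/8.

f/8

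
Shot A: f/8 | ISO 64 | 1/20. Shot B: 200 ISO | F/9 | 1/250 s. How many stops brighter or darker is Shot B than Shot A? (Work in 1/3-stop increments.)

2 1/3 stops darker

Aperture: f/8 → f/9 — 1/3 stop narrower (darker).
Shutter speed: 1/20 → 1/25 → 1/30 → 1/40 → 1/50 → 1/60 → 1/80 → 1/100 → 1/125 → 1/160 → 1/200 → 1/250 — 3 2/3 stops shorter (darker).
ISO: 64 → 80 → 100 → 125 → 160 → 200 — 1 2/3 stops higher (brighter).
Net: −1/3 −3 2/3 +1 2/3 = −2 1/3 stops.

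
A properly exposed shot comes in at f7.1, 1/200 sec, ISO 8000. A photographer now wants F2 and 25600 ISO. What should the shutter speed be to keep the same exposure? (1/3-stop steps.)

1/8000s

Aperture: f/7.1 → f/6.3 → f/5.6 → f/5 → f/4.5 → f/4 → f/3.5 → f/3.2 → f/2.8 → f/2.5 → f/2.2 → f/2 — 3 2/3 stops larger aperture (brighter).
ISO: 8000 → 10000 → 12800 → 16000 → 20000 → 25600 — 1 2/3 stops higher (brighter).
Net change so far: 5 1/3 stops brighter. Offset with the shutter speed: 1/200 → 1/250 → 1/320 → 1/400 → 1/500 → 1/640 → 1/800 → 1/1000 → 1/1250 → 1/1600 → 1/2000 → 1/2500 → 1/3200 → 1/4000 → 1/5000 → 1/6400 → 1/8000.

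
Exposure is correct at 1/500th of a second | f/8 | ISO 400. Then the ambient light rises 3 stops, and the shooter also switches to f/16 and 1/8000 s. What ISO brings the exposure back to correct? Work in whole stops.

ISO 3200

Scene light: 3 stops brighter.
Aperture: f/8 → f/11 → f/16 — 2 stops smaller aperture (darker).
Shutter speed: 1/500 → 1/1000 → 1/2000 → 1/4000 → 1/8000 — 4 stops faster (darker).
Net so far: 3 stops darker. ISO: 400 → 800 → 1600 → 3200.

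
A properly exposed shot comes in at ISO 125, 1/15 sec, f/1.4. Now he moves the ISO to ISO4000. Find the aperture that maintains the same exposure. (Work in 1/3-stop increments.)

f/8

ISO: 125 → 160 → 200 → 250 → 320 → 400 → 500 → 640 → 800 → 1000 → 1250 → 1600 → 2000 → 2500 → 3200 → 4000 — 5 stops raised (brighter).
Need 5 stops darker from the aperture: f/1.4 → f/1.6 → f/1.8 → f/2 → f/2.2 → f/2.5 → f/2.8 → f/3.2 → f/3.5 → f/4 → f/4.5 → f/5 → f/5.6 → f/6.3 → f/7.1 → f/8.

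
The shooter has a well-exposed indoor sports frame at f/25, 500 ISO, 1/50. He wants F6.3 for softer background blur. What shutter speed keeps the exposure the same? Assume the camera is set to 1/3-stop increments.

Aperture: f/25 → f/22 → f/20 → f/18 → f/16 → f/14 → f/13 → f/11 → f/10 → f/9 → f/8 → f/7.1 → f/6.3 — 4 stops larger aperture (brighter).
Need 4 stops darker from the shutter speed: 1/50 → 1/60 → 1/80 → 1/100 → 1/125 → 1/160 → 1/200 → 1/250 → 1/320 → 1/400 → 1/500 → 1/640 → 1/800.

1/800s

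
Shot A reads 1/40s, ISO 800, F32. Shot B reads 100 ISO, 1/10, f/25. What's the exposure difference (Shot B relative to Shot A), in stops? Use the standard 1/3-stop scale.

Aperture: f/32 → f/29 → f/25 — 2/3 stop opened up (brighter).
Shutter speed: 1/40 → 1/30 → 1/25 → 1/20 → 1/15 → 1/13 → 1/10 — 2 stops longer (brighter).
ISO: 800 → 640 → 500 → 400 → 320 → 250 → 200 → 160 → 125 → 100 — 3 stops dropped (darker).
Net: +2/3 +2 −3 = −1/3 stops.

1/3 stop darker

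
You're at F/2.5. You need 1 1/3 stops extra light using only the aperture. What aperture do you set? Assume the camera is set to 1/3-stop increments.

Aperture: f/2.5 → f/2.2 → f/2 → f/1.8 → f/1.6 — 1 1/3 stops wider (brighter).

f/1.6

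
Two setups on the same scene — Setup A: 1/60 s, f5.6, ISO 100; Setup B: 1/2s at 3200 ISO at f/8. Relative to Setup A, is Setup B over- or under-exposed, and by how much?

9 stops brighter

Aperture: f/5.6 → f/8 — 1 stop smaller aperture (darker).
Shutter speed: 1/60 → 1/30 → 1/15 → 1/8 → 1/4 → 1/2 — 5 stops slower (brighter).
ISO: 100 → 200 → 400 → 800 → 1600 → 3200 — 5 stops higher (brighter).
Net: −1 +5 +5 = +9 stops.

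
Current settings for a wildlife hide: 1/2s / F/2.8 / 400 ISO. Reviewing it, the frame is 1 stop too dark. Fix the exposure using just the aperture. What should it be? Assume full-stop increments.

f/2

Underexposed by 1 stop → need 1 stop brighter.
Aperture: f/2.8 → f/2.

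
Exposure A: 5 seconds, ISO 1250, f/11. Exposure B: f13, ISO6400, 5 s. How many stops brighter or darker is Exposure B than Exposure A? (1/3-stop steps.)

2 stops brighter

Aperture: f/11 → f/13 — 1/3 stop smaller aperture (darker).
Shutter speed: unchanged.
ISO: 1250 → 1600 → 2000 → 2500 → 3200 → 4000 → 5000 → 6400 — 2 1/3 stops raised (brighter).
Net: −1/3 +2 1/3 = +2 stops.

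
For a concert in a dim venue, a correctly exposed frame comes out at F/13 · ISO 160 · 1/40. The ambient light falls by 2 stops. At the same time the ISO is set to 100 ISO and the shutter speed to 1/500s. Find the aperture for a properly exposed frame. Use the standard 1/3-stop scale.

Scene light: 2 stops darker.
ISO: 160 → 125 → 100 — 2/3 stop dropped (darker).
Shutter speed: 1/40 → 1/50 → 1/60 → 1/80 → 1/100 → 1/125 → 1/160 → 1/200 → 1/250 → 1/320 → 1/400 → 1/500 — 3 2/3 stops faster (darker).
Net so far: 6 1/3 stops darker. Aperture: f/13 → f/11 → f/10 → f/9 → f/8 → f/7.1 → f/6.3 → f/5.6 → f/5 → f/4.5 → f/4 → f/3.5 → f/3.2 → f/2.8 → f/2.5 → f/2.2 → f/2 → f/1.8 → f/1.6 → f/1.4.

f/1.4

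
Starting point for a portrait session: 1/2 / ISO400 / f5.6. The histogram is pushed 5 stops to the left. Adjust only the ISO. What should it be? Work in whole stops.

ISO 12800

Underexposed by 5 stops → need 5 stops brighter.
ISO: 400 → 800 → 1600 → 3200 → 6400 → 12800.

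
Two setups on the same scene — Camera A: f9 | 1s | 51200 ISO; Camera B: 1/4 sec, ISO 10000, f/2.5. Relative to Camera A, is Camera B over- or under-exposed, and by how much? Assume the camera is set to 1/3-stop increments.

Aperture: f/9 → f/8 → f/7.1 → f/6.3 → f/5.6 → f/5 → f/4.5 → f/4 → f/3.5 → f/3.2 → f/2.8 → f/2.5 — 3 2/3 stops larger aperture (brighter).
Shutter speed: 1 → 0.8 → 0.6 → 0.5 → 0.4 → 0.3 → 1/4 — 2 stops shorter (darker).
ISO: 51200 → 40000 → 32000 → 25600 → 20000 → 16000 → 12800 → 10000 — 2 1/3 stops dropped (darker).
Net: +3 2/3 −2 −2 1/3 = −2/3 stops.

2/3 stop darker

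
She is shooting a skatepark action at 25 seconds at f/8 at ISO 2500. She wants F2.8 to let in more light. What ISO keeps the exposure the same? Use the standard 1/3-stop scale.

ISO 320

Aperture: f/8 → f/7.1 → f/6.3 → f/5.6 → f/5 → f/4.5 → f/4 → f/3.5 → f/3.2 → f/2.8 — 3 stops larger aperture (brighter).
Need 3 stops darker from the ISO: 2500 → 2000 → 1600 → 1250 → 1000 → 800 → 640 → 500 → 400 → 320.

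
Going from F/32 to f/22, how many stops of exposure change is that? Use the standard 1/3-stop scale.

f/32 → f/29 → f/25 → f/22 — count the steps: 3 third-stops = 1 stop.

1 stop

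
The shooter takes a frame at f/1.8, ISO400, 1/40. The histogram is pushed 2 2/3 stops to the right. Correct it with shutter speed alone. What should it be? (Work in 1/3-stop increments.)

Overexposed by 2 2/3 stops → need 2 2/3 stops darker.
Shutter speed: 1/40 → 1/50 → 1/60 → 1/80 → 1/100 → 1/125 → 1/160 → 1/200 → 1/250.

1/250s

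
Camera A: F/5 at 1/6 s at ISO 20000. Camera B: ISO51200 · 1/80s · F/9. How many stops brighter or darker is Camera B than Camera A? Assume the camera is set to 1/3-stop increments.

Aperture: f/5 → f/5.6 → f/6.3 → f/7.1 → f/8 → f/9 — 1 2/3 stops stopped down (darker).
Shutter speed: 1/6 → 1/8 → 1/10 → 1/13 → 1/15 → 1/20 → 1/25 → 1/30 → 1/40 → 1/50 → 1/60 → 1/80 — 3 2/3 stops faster (darker).
ISO: 20000 → 25600 → 32000 → 40000 → 51200 — 1 1/3 stops raised (brighter).
Net: −1 2/3 −3 2/3 +1 1/3 = −4 stops.

4 stops darker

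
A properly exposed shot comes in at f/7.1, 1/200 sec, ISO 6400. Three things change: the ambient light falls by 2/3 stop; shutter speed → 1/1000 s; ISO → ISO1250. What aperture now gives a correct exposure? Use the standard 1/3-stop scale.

f/1.1

Scene light: 2/3 stop darker.
Shutter speed: 1/200 → 1/250 → 1/320 → 1/400 → 1/500 → 1/640 → 1/800 → 1/1000 — 2 1/3 stops faster (darker).
ISO: 6400 → 5000 → 4000 → 3200 → 2500 → 2000 → 1600 → 1250 — 2 1/3 stops dropped (darker).
Net so far: 5 1/3 stops darker. Aperture: f/7.1 → f/6.3 → f/5.6 → f/5 → f/4.5 → f/4 → f/3.5 → f/3.2 → f/2.8 → f/2.5 → f/2.2 → f/2 → f/1.8 → f/1.6 → f/1.4 → f/1.2 → f/1.1.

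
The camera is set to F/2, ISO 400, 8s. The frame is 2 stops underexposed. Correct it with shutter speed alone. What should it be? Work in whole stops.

30 s

Underexposed by 2 stops → need 2 stops brighter.
Shutter speed: 8 → 15 → 30.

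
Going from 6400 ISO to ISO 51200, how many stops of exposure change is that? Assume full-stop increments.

6400 → 12800 → 25600 → 51200 — count the steps: 3 stops.

3 stops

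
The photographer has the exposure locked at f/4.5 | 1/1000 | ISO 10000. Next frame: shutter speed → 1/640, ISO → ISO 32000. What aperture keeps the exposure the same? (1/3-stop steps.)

Shutter speed: 1/1000 → 1/800 → 1/640 — 2/3 stop slower (brighter).
ISO: 10000 → 12800 → 16000 → 20000 → 25600 → 32000 — 1 2/3 stops higher (brighter).
Net change so far: 2 1/3 stops brighter. Offset with the aperture: f/4.5 → f/5 → f/5.6 → f/6.3 → f/7.1 → f/8 → f/9 → f/10.

f/10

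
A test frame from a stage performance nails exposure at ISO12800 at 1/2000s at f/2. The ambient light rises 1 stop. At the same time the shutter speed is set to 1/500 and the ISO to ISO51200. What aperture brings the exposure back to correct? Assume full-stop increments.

f/11

Scene light: 1 stop brighter.
Shutter speed: 1/2000 → 1/1000 → 1/500 — 2 stops slower (brighter).
ISO: 12800 → 25600 → 51200 — 2 stops raised (brighter).
Net so far: 5 stops brighter. Aperture: f/2 → f/2.8 → f/4 → f/5.6 → f/8 → f/11.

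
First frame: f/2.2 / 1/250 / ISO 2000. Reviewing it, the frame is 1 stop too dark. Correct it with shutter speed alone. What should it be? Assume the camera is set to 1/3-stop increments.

1/125s

Underexposed by 1 stop → need 1 stop brighter.
Shutter speed: 1/250 → 1/200 → 1/160 → 1/125.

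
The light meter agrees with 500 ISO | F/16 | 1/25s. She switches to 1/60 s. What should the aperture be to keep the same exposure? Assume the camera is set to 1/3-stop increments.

Shutter speed: 1/25 → 1/30 → 1/40 → 1/50 → 1/60 — 1 1/3 stops shorter (darker).
Need 1 1/3 stops brighter from the aperture: f/16 → f/14 → f/13 → f/11 → f/10.

f/10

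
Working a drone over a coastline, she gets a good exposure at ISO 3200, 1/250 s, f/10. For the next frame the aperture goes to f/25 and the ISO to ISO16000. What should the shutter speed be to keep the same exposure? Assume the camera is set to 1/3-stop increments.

1/200s

Aperture: f/10 → f/11 → f/13 → f/14 → f/16 → f/18 → f/20 → f/22 → f/25 — 2 2/3 stops narrower (darker).
ISO: 3200 → 4000 → 5000 → 6400 → 8000 → 10000 → 12800 → 16000 — 2 1/3 stops raised (brighter).
Net change so far: 1/3 stop darker. Offset with the shutter speed: 1/250 → 1/200.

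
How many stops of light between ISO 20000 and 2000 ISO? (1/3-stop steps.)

3 1/3 stops

20000 → 16000 → 12800 → 10000 → 8000 → 6400 → 5000 → 4000 → 3200 → 2500 → 2000 — count the steps: 10 third-stops = 3 1/3 stops.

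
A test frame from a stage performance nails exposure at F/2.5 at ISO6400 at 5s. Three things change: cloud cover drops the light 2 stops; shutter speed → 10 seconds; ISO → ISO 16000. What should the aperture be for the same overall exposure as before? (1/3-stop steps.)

Scene light: 2 stops darker.
Shutter speed: 5 → 6 → 8 → 10 — 1 stop slower (brighter).
ISO: 6400 → 8000 → 10000 → 12800 → 16000 — 1 1/3 stops raised (brighter).
Net so far: 1/3 stop brighter. Aperture: f/2.5 → f/2.8.

f/2.8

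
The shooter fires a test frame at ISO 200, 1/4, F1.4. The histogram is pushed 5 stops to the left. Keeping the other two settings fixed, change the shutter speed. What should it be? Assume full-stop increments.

Underexposed by 5 stops → need 5 stops brighter.
Shutter speed: 1/4 → 1/2 → 1 → 2 → 4 → 8.

8 s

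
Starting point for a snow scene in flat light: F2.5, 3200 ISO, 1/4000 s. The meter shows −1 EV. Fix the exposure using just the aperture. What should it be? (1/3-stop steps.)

Underexposed by 1 stop → need 1 stop brighter.
Aperture: f/2.5 → f/2.2 → f/2 → f/1.8.

f/1.8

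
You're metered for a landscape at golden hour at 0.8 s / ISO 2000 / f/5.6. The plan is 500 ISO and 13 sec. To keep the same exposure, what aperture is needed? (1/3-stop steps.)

ISO: 2000 → 1600 → 1250 → 1000 → 800 → 640 → 500 — 2 stops dropped (darker).
Shutter speed: 0.8 → 1 → 1.3 → 1.6 → 2 → 2.5 → 3.2 → 4 → 5 → 6 → 8 → 10 → 13 — 4 stops longer (brighter).
Net change so far: 2 stops brighter. Offset with the aperture: f/5.6 → f/6.3 → f/7.1 → f/8 → f/9 → f/10 → f/11.

f/11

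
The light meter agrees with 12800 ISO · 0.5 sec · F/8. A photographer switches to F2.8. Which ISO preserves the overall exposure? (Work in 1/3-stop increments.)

Aperture: f/8 → f/7.1 → f/6.3 → f/5.6 → f/5 → f/4.5 → f/4 → f/3.5 → f/3.2 → f/2.8 — 3 stops larger aperture (brighter).
Need 3 stops darker from the ISO: 12800 → 10000 → 8000 → 6400 → 5000 → 4000 → 3200 → 2500 → 2000 → 1600.

ISO 1600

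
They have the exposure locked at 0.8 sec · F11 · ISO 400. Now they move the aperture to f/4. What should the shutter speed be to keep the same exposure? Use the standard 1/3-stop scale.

1/10s

Aperture: f/11 → f/10 → f/9 → f/8 → f/7.1 → f/6.3 → f/5.6 → f/5 → f/4.5 → f/4 — 3 stops larger aperture (brighter).
Need 3 stops darker from the shutter speed: 0.8 → 0.6 → 0.5 → 0.4 → 0.3 → 1/4 → 1/5 → 1/6 → 1/8 → 1/10.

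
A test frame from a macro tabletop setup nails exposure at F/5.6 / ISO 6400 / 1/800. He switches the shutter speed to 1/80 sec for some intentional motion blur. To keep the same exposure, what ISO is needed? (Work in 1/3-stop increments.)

Shutter speed: 1/800 → 1/640 → 1/500 → 1/400 → 1/320 → 1/250 → 1/200 → 1/160 → 1/125 → 1/100 → 1/80 — 3 1/3 stops longer (brighter).
Need 3 1/3 stops darker from the ISO: 6400 → 5000 → 4000 → 3200 → 2500 → 2000 → 1600 → 1250 → 1000 → 800 → 640.

ISO 640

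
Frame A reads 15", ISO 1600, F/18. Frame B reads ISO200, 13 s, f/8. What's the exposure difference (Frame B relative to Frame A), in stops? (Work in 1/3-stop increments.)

1 stop darker

Aperture: f/18 → f/16 → f/14 → f/13 → f/11 → f/10 → f/9 → f/8 — 2 1/3 stops wider (brighter).
Shutter speed: 15 → 13 — 1/3 stop shorter (darker).
ISO: 1600 → 1250 → 1000 → 800 → 640 → 500 → 400 → 320 → 250 → 200 — 3 stops lower (darker).
Net: +2 1/3 −1/3 −3 = −1 stop.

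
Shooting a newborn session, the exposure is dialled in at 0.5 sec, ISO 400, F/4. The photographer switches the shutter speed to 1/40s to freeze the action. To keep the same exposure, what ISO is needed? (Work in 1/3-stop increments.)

ISO 8000

Shutter speed: 0.5 → 0.4 → 0.3 → 1/4 → 1/5 → 1/6 → 1/8 → 1/10 → 1/13 → 1/15 → 1/20 → 1/25 → 1/30 → 1/40 — 4 1/3 stops faster (darker).
Need 4 1/3 stops brighter from the ISO: 400 → 500 → 640 → 800 → 1000 → 1250 → 1600 → 2000 → 2500 → 3200 → 4000 → 5000 → 6400 → 8000.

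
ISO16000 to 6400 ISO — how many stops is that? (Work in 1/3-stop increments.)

16000 → 12800 → 10000 → 8000 → 6400 — count the steps: 4 third-stops = 1 1/3 stops.

1 1/3 stops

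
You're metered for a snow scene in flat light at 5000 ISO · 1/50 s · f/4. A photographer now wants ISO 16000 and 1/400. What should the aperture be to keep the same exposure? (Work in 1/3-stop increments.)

ISO: 5000 → 6400 → 8000 → 10000 → 12800 → 16000 — 1 2/3 stops raised (brighter).
Shutter speed: 1/50 → 1/60 → 1/80 → 1/100 → 1/125 → 1/160 → 1/200 → 1/250 → 1/320 → 1/400 — 3 stops faster (darker).
Net change so far: 1 1/3 stops darker. Offset with the aperture: f/4 → f/3.5 → f/3.2 → f/2.8 → f/2.5.

f/2.5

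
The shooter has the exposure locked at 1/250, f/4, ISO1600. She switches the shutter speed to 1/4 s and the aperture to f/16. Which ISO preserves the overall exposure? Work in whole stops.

ISO 400

Shutter speed: 1/250 → 1/125 → 1/60 → 1/30 → 1/15 → 1/8 → 1/4 — 6 stops slower (brighter).
Aperture: f/4 → f/5.6 → f/8 → f/11 → f/16 — 4 stops smaller aperture (darker).
Net change so far: 2 stops brighter. Offset with the ISO: 1600 → 800 → 400.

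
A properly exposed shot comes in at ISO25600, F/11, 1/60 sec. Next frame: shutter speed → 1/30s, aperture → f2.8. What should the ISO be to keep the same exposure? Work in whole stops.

ISO 800

Shutter speed: 1/60 → 1/30 — 1 stop slower (brighter).
Aperture: f/11 → f/8 → f/5.6 → f/4 → f/2.8 — 4 stops opened up (brighter).
Net change so far: 5 stops brighter. Offset with the ISO: 25600 → 12800 → 6400 → 3200 → 1600 → 800.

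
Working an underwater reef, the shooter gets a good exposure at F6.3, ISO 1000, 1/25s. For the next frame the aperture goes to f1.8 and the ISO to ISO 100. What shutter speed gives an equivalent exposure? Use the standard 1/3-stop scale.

1/30s

Aperture: f/6.3 → f/5.6 → f/5 → f/4.5 → f/4 → f/3.5 → f/3.2 → f/2.8 → f/2.5 → f/2.2 → f/2 → f/1.8 — 3 2/3 stops wider (brighter).
ISO: 1000 → 800 → 640 → 500 → 400 → 320 → 250 → 200 → 160 → 125 → 100 — 3 1/3 stops lower (darker).
Net change so far: 1/3 stop brighter. Offset with the shutter speed: 1/25 → 1/30.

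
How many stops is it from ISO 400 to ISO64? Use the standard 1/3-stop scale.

2 2/3 stops

400 → 320 → 250 → 200 → 160 → 125 → 100 → 80 → 64 — count the steps: 8 third-stops = 2 2/3 stops.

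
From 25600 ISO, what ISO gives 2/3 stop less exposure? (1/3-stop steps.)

ISO: 25600 → 20000 → 16000 — 2/3 stop lower (darker).

ISO 16000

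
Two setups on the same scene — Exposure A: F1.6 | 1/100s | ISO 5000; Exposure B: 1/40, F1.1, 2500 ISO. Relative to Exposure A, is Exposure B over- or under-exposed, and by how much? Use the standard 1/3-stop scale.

Aperture: f/1.6 → f/1.4 → f/1.2 → f/1.1 — 1 stop wider (brighter).
Shutter speed: 1/100 → 1/80 → 1/60 → 1/50 → 1/40 — 1 1/3 stops longer (brighter).
ISO: 5000 → 4000 → 3200 → 2500 — 1 stop dropped (darker).
Net: +1 +1 1/3 −1 = +1 1/3 stops.

1 1/3 stops brighter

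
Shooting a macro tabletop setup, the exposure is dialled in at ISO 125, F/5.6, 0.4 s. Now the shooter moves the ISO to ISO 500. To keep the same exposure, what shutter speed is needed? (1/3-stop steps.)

1/10s

ISO: 125 → 160 → 200 → 250 → 320 → 400 → 500 — 2 stops higher (brighter).
Need 2 stops darker from the shutter speed: 0.4 → 0.3 → 1/4 → 1/5 → 1/6 → 1/8 → 1/10.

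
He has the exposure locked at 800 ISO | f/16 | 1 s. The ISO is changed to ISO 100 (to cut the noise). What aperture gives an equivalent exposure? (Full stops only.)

ISO: 800 → 400 → 200 → 100 — 3 stops lower (darker).
Need 3 stops brighter from the aperture: f/16 → f/11 → f/8 → f/5.6.

f/5.6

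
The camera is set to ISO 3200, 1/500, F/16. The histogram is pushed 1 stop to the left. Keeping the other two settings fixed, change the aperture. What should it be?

Underexposed by 1 stop → need 1 stop brighter.
Aperture: f/16 → f/11.

f/11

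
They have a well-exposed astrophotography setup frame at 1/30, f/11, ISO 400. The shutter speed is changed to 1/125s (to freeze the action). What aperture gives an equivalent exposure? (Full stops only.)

f/5.6

Shutter speed: 1/30 → 1/60 → 1/125 — 2 stops shorter (darker).
Need 2 stops brighter from the aperture: f/11 → f/8 → f/5.6.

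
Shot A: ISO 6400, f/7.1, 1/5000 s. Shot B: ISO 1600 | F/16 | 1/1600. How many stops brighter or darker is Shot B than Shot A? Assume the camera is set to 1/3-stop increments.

2 2/3 stops darker

Aperture: f/7.1 → f/8 → f/9 → f/10 → f/11 → f/13 → f/14 → f/16 — 2 1/3 stops stopped down (darker).
Shutter speed: 1/5000 → 1/4000 → 1/3200 → 1/2500 → 1/2000 → 1/1600 — 1 2/3 stops slower (brighter).
ISO: 6400 → 5000 → 4000 → 3200 → 2500 → 2000 → 1600 — 2 stops dropped (darker).
Net: −2 1/3 +1 2/3 −2 = −2 2/3 stops.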